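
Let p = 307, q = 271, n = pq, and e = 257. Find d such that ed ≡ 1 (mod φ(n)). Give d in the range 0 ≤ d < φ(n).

37613

φ(n) = (p−1)(q−1) = 306·270 = 82620.
Need d with 257·d ≡ 1 (mod 82620). Apply the extended Euclidean algorithm:
82620 = 321×257 + 123
257 = 2×123 + 11
123 = 11×11 + 2
11 = 5×2 + 1
2 = 2×1 + 0
Back-substitute:
1 = 11 − 5·2
1 = −5·123 + 56·11
1 = 56·257 − 117·123
1 = −117·82620 + 37613·257
So 257·37613 ≡ 1 (mod 82620), hence d = 37613.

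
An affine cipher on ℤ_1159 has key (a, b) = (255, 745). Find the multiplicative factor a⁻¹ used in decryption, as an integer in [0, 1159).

gcd(1159, 255) by repeated division:
1159 = 4×255 + 139
255 = 1×139 + 116
139 = 1×116 + 23
116 = 5×23 + 1
23 = 23×1 + 0
gcd = 1, so the inverse exists. Back-substitute:
1 = 116 − 5·23
1 = −5·139 + 6·116
1 = 6·255 − 11·139
1 = −11·1159 + 50·255
So 255·50 ≡ 1 (mod 1159).

50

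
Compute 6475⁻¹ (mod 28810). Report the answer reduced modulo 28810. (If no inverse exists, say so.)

Compute gcd(6475, 28810):
28810 = 4·6475 + 2910
6475 = 2·2910 + 655
2910 = 4·655 + 290
655 = 2·290 + 75
290 = 3·75 + 65
75 = 1·65 + 10
65 = 6·10 + 5
10 = 2·5 + 0
Since gcd = 5 > 1, 6475 is not a unit mod 28810.

no inverse exists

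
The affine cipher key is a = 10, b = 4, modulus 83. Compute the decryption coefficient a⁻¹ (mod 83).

25

Extended Euclidean algorithm:
83 = 8·10 + 3
10 = 3·3 + 1
3 = 3·1 + 0
gcd = 1, so the inverse exists. Back-substitute:
1 = 10 − 3·3
1 = −3·83 + 25·10
So 10·25 ≡ 1 (mod 83).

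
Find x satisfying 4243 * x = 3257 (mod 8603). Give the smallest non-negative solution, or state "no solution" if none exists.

4062

First find gcd(4243, 8603):
8603 = 2×4243 + 117
4243 = 36×117 + 31
117 = 3×31 + 24
31 = 1×24 + 7
24 = 3×7 + 3
7 = 2×3 + 1
3 = 3×1 + 0
gcd = 1, so a unique solution mod 8603 exists.
Back-substitute for the Bézout coefficients:
1 = 7 − 2·3
1 = −2·24 + 7·7
1 = 7·31 − 9·24
1 = −9·117 + 34·31
1 = 34·4243 − 1233·117
1 = −1233·8603 + 2500·4243
So 4243·(2500) ≡ 1 (mod 8603), giving 4243⁻¹ ≡ 2500.
x ≡ 4243⁻¹·3257 ≡ 2500·3257 ≡ 4062 (mod 8603).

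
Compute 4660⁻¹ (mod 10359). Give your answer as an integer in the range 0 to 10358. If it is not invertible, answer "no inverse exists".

1336

Run Euclid on (10359, 4660):
10359 = 2*4660 + 1039
4660 = 4*1039 + 504
1039 = 2*504 + 31
504 = 16*31 + 8
31 = 3*8 + 7
8 = 1*7 + 1
7 = 7*1 + 0
Since gcd(4660, 10359) = 1, back-substitute to write 1 as a combination:
1 = 8 − 7
1 = −31 + 4·8
1 = 4·504 − 65·31
1 = −65·1039 + 134·504
1 = 134·4660 − 601·1039
1 = −601·10359 + 1336·4660
So 4660·1336 ≡ 1 (mod 10359).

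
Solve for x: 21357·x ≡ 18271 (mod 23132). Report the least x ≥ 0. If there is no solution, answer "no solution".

First find gcd(21357, 23132):
23132 = 1×21357 + 1775
21357 = 12×1775 + 57
1775 = 31×57 + 8
57 = 7×8 + 1
8 = 8×1 + 0
gcd = 1, so a unique solution mod 23132 exists.
Back-substitute for the Bézout coefficients:
1 = 57 − 7·8
1 = −7·1775 + 218·57
1 = 218·21357 − 2623·1775
1 = −2623·23132 + 2841·21357
So 21357·(2841) ≡ 1 (mod 23132), giving 21357⁻¹ ≡ 2841.
x ≡ 21357⁻¹·18271 ≡ 2841·18271 ≡ 22835 (mod 23132).

22835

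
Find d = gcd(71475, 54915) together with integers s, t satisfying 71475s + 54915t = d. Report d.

15

Repeated division:
71475 = 1·54915 + 16560
54915 = 3·16560 + 5235
16560 = 3·5235 + 855
5235 = 6·855 + 105
855 = 8·105 + 15
105 = 7·15 + 0
gcd(71475, 54915) = 15.
Working backward:
15 = 855 − 8·105
15 = −8·5235 + 49·855
15 = 49·16560 − 155·5235
15 = −155·54915 + 514·16560
15 = 514·71475 − 669·54915
So 15 = (514)·71475 + (-669)·54915.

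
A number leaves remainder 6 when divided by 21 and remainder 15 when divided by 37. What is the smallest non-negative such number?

237

Write x = 6 + 21·k. Then 21·k ≡ 15 − 6 ≡ 9 (mod 37).
Need 21⁻¹ mod 37. Extended Euclid on (37, 21):
37 = 1*21 + 16
21 = 1*16 + 5
16 = 3*5 + 1
5 = 5*1 + 0
Back-substitute:
1 = 16 − 3·5
1 = −3·21 + 4·16
1 = 4·37 − 7·21
21⁻¹ ≡ 30 (mod 37), so k ≡ 30·9 ≡ 11 (mod 37).
x = 6 + 21·11 = 237.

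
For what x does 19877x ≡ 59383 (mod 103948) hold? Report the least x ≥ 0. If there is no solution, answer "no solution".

no solution

gcd(19877, 103948):
103948 = 5·19877 + 4563
19877 = 4·4563 + 1625
4563 = 2·1625 + 1313
1625 = 1·1313 + 312
1313 = 4·312 + 65
312 = 4·65 + 52
65 = 1·52 + 13
52 = 4·13 + 0
gcd = 13, but 13 ∤ 59383, so the congruence has no solution.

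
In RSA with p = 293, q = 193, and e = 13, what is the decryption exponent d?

φ(n) = (p−1)(q−1) = 292·192 = 56064.
Need d with 13·d ≡ 1 (mod 56064). Apply the extended Euclidean algorithm:
56064 = 4312·13 + 8
13 = 1·8 + 5
8 = 1·5 + 3
5 = 1·3 + 2
3 = 1·2 + 1
2 = 2·1 + 0
Back-substitute:
1 = 3 − 2
1 = −5 + 2·3
1 = 2·8 − 3·5
1 = −3·13 + 5·8
1 = 5·56064 − 21563·13
So 13·(-21563) ≡ 1 (mod 56064), hence d ≡ -21563 ≡ 34501 (mod 56064).

34501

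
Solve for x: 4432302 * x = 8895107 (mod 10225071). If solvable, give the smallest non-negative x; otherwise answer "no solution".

no solution

gcd(4432302, 10225071):
10225071 = 2*4432302 + 1360467
4432302 = 3*1360467 + 350901
1360467 = 3*350901 + 307764
350901 = 1*307764 + 43137
307764 = 7*43137 + 5805
43137 = 7*5805 + 2502
5805 = 2*2502 + 801
2502 = 3*801 + 99
801 = 8*99 + 9
99 = 11*9 + 0
gcd = 9, but 9 ∤ 8895107, so the congruence has no solution.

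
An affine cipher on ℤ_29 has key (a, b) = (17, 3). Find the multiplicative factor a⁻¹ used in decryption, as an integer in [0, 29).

Apply the Euclidean algorithm to 29 and 17:
29 = 1·17 + 12
17 = 1·12 + 5
12 = 2·5 + 2
5 = 2·2 + 1
2 = 2·1 + 0
Since gcd(17, 29) = 1, back-substitute to write 1 as a combination:
1 = 5 − 2·2
1 = −2·12 + 5·5
1 = 5·17 − 7·12
1 = −7·29 + 12·17
So 17·12 ≡ 1 (mod 29).

12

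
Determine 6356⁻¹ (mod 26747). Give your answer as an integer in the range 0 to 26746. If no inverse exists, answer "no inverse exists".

Compute gcd(6356, 26747):
26747 = 4·6356 + 1323
6356 = 4·1323 + 1064
1323 = 1·1064 + 259
1064 = 4·259 + 28
259 = 9·28 + 7
28 = 4·7 + 0
Since gcd = 7 > 1, 6356 is not a unit mod 26747.

no inverse exists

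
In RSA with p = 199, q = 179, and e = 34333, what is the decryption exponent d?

6925

φ(n) = (p−1)(q−1) = 198·178 = 35244.
Need d with 34333·d ≡ 1 (mod 35244). Apply the extended Euclidean algorithm:
35244 = 1·34333 + 911
34333 = 37·911 + 626
911 = 1·626 + 285
626 = 2·285 + 56
285 = 5·56 + 5
56 = 11·5 + 1
5 = 5·1 + 0
Back-substitute:
1 = 56 − 11·5
1 = −11·285 + 56·56
1 = 56·626 − 123·285
1 = −123·911 + 179·626
1 = 179·34333 − 6746·911
1 = −6746·35244 + 6925·34333
So 34333·6925 ≡ 1 (mod 35244), hence d = 6925.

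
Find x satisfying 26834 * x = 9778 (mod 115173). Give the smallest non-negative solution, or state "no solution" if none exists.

114830

First find gcd(26834, 115173):
115173 = 4*26834 + 7837
26834 = 3*7837 + 3323
7837 = 2*3323 + 1191
3323 = 2*1191 + 941
1191 = 1*941 + 250
941 = 3*250 + 191
250 = 1*191 + 59
191 = 3*59 + 14
59 = 4*14 + 3
14 = 4*3 + 2
3 = 1*2 + 1
2 = 2*1 + 0
gcd = 1, so a unique solution mod 115173 exists.
Back-substitute for the Bézout coefficients:
1 = 3 − 2
1 = −14 + 5·3
1 = 5·59 − 21·14
1 = −21·191 + 68·59
1 = 68·250 − 89·191
1 = −89·941 + 335·250
1 = 335·1191 − 424·941
1 = −424·3323 + 1183·1191
1 = 1183·7837 − 2790·3323
1 = −2790·26834 + 9553·7837
1 = 9553·115173 − 41002·26834
So 26834·(-41002) ≡ 1 (mod 115173), giving 26834⁻¹ ≡ 74171.
x ≡ 26834⁻¹·9778 ≡ 74171·9778 ≡ 114830 (mod 115173).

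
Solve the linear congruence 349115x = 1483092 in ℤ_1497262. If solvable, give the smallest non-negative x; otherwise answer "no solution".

95360

First find gcd(349115, 1497262):
1497262 = 4*349115 + 100802
349115 = 3*100802 + 46709
100802 = 2*46709 + 7384
46709 = 6*7384 + 2405
7384 = 3*2405 + 169
2405 = 14*169 + 39
169 = 4*39 + 13
39 = 3*13 + 0
gcd = 13 and 13 | 1483092, so solutions exist. Divide through by 13: 26855x ≡ 114084 (mod 115174).
Now find 26855⁻¹ mod 115174:
115174 = 4·26855 + 7754
26855 = 3·7754 + 3593
7754 = 2·3593 + 568
3593 = 6·568 + 185
568 = 3·185 + 13
185 = 14·13 + 3
13 = 4·3 + 1
3 = 3·1 + 0
Back-substitute:
1 = 13 − 4·3
1 = −4·185 + 57·13
1 = 57·568 − 175·185
1 = −175·3593 + 1107·568
1 = 1107·7754 − 2389·3593
1 = −2389·26855 + 8274·7754
1 = 8274·115174 − 35485·26855
So 26855·(-35485) ≡ 1 (mod 115174), i.e. 26855⁻¹ ≡ 79689.
Then x ≡ 79689·114084 ≡ 95360 (mod 115174); the smallest non-negative solution is x = 95360.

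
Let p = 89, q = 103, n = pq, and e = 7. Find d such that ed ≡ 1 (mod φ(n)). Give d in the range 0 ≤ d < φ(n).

φ(n) = (p−1)(q−1) = 88·102 = 8976.
Need d with 7·d ≡ 1 (mod 8976). Apply the extended Euclidean algorithm:
8976 = 1282·7 + 2
7 = 3·2 + 1
2 = 2·1 + 0
Back-substitute:
1 = 7 − 3·2
1 = −3·8976 + 3847·7
So 7·3847 ≡ 1 (mod 8976), hence d = 3847.

3847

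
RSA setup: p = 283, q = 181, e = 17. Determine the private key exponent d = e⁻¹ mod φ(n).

26873

φ(n) = (p−1)(q−1) = 282·180 = 50760.
Need d with 17·d ≡ 1 (mod 50760). Apply the extended Euclidean algorithm:
50760 = 2985×17 + 15
17 = 1×15 + 2
15 = 7×2 + 1
2 = 2×1 + 0
Back-substitute:
1 = 15 − 7·2
1 = −7·17 + 8·15
1 = 8·50760 − 23887·17
So 17·(-23887) ≡ 1 (mod 50760), hence d ≡ -23887 ≡ 26873 (mod 50760).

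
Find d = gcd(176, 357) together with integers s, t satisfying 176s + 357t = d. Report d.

Apply Euclid's algorithm to 357 and 176:
357 = 2×176 + 5
176 = 35×5 + 1
5 = 5×1 + 0
gcd(176, 357) = 1.
Express as a combination:
1 = 176 − 35·5
1 = −35·357 + 71·176
So 1 = (-35)·357 + (71)·176.

1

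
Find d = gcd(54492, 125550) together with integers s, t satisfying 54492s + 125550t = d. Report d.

6

Repeated division:
125550 = 2×54492 + 16566
54492 = 3×16566 + 4794
16566 = 3×4794 + 2184
4794 = 2×2184 + 426
2184 = 5×426 + 54
426 = 7×54 + 48
54 = 1×48 + 6
48 = 8×6 + 0
gcd(54492, 125550) = 6.
Working backward:
6 = 54 − 48
6 = −426 + 8·54
6 = 8·2184 − 41·426
6 = −41·4794 + 90·2184
6 = 90·16566 − 311·4794
6 = −311·54492 + 1023·16566
6 = 1023·125550 − 2357·54492
So 6 = (1023)·125550 + (-2357)·54492.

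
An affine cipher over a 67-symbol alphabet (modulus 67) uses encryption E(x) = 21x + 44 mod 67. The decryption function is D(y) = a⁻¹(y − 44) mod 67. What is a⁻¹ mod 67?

16

Extended Euclidean algorithm:
67 = 3·21 + 4
21 = 5·4 + 1
4 = 4·1 + 0
The gcd is 1. Working backward:
1 = 21 − 5·4
1 = −5·67 + 16·21
So 21·16 ≡ 1 (mod 67).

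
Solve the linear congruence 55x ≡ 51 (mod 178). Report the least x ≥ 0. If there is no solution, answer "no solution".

43

First find gcd(55, 178):
178 = 3·55 + 13
55 = 4·13 + 3
13 = 4·3 + 1
3 = 3·1 + 0
gcd = 1, so a unique solution mod 178 exists.
Back-substitute for the Bézout coefficients:
1 = 13 − 4·3
1 = −4·55 + 17·13
1 = 17·178 − 55·55
So 55·(-55) ≡ 1 (mod 178), giving 55⁻¹ ≡ 123.
x ≡ 55⁻¹·51 ≡ 123·51 ≡ 43 (mod 178).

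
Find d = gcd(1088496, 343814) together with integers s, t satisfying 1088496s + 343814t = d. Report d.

2

Apply Euclid's algorithm to 1088496 and 343814:
1088496 = 3*343814 + 57054
343814 = 6*57054 + 1490
57054 = 38*1490 + 434
1490 = 3*434 + 188
434 = 2*188 + 58
188 = 3*58 + 14
58 = 4*14 + 2
14 = 7*2 + 0
gcd(1088496, 343814) = 2.
Express as a combination:
2 = 58 − 4·14
2 = −4·188 + 13·58
2 = 13·434 − 30·188
2 = −30·1490 + 103·434
2 = 103·57054 − 3944·1490
2 = −3944·343814 + 23767·57054
2 = 23767·1088496 − 75245·343814
So 2 = (23767)·1088496 + (-75245)·343814.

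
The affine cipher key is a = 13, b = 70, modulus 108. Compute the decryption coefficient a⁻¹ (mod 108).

gcd(108, 13) by repeated division:
108 = 8·13 + 4
13 = 3·4 + 1
4 = 4·1 + 0
The gcd is 1. Working backward:
1 = 13 − 3·4
1 = −3·108 + 25·13
So 13·25 ≡ 1 (mod 108).

25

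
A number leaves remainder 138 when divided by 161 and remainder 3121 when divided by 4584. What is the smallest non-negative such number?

Write x = 138 + 161·k. Then 161·k ≡ 3121 − 138 ≡ 2983 (mod 4584).
Need 161⁻¹ mod 4584. Extended Euclid on (4584, 161):
4584 = 28·161 + 76
161 = 2·76 + 9
76 = 8·9 + 4
9 = 2·4 + 1
4 = 4·1 + 0
Back-substitute:
1 = 9 − 2·4
1 = −2·76 + 17·9
1 = 17·161 − 36·76
1 = −36·4584 + 1025·161
161⁻¹ ≡ 1025 (mod 4584), so k ≡ 1025·2983 ≡ 47 (mod 4584).
x = 138 + 161·47 = 7705.

7705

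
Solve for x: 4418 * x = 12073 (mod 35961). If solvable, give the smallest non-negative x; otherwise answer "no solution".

First find gcd(4418, 35961):
35961 = 8*4418 + 617
4418 = 7*617 + 99
617 = 6*99 + 23
99 = 4*23 + 7
23 = 3*7 + 2
7 = 3*2 + 1
2 = 2*1 + 0
gcd = 1, so a unique solution mod 35961 exists.
Back-substitute for the Bézout coefficients:
1 = 7 − 3·2
1 = −3·23 + 10·7
1 = 10·99 − 43·23
1 = −43·617 + 268·99
1 = 268·4418 − 1919·617
1 = −1919·35961 + 15620·4418
So 4418·(15620) ≡ 1 (mod 35961), giving 4418⁻¹ ≡ 15620.
x ≡ 4418⁻¹·12073 ≡ 15620·12073 ≡ 776 (mod 35961).

776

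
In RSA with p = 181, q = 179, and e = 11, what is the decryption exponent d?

11651

φ(n) = (p−1)(q−1) = 180·178 = 32040.
Need d with 11·d ≡ 1 (mod 32040). Apply the extended Euclidean algorithm:
32040 = 2912*11 + 8
11 = 1*8 + 3
8 = 2*3 + 2
3 = 1*2 + 1
2 = 2*1 + 0
Back-substitute:
1 = 3 − 2
1 = −8 + 3·3
1 = 3·11 − 4·8
1 = −4·32040 + 11651·11
So 11·11651 ≡ 1 (mod 32040), hence d = 11651.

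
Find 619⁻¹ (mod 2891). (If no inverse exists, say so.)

Extended Euclidean algorithm:
2891 = 4*619 + 415
619 = 1*415 + 204
415 = 2*204 + 7
204 = 29*7 + 1
7 = 7*1 + 0
The gcd is 1. Working backward:
1 = 204 − 29·7
1 = −29·415 + 59·204
1 = 59·619 − 88·415
1 = −88·2891 + 411·619
So 619·411 ≡ 1 (mod 2891).

411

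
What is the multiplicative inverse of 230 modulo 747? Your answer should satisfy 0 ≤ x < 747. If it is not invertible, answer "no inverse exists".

Extended Euclidean algorithm:
747 = 3×230 + 57
230 = 4×57 + 2
57 = 28×2 + 1
2 = 2×1 + 0
Since gcd(230, 747) = 1, back-substitute to write 1 as a combination:
1 = 57 − 28·2
1 = −28·230 + 113·57
1 = 113·747 − 367·230
So 230·(-367) ≡ 1 (mod 747), and -367 ≡ 380 (mod 747).

380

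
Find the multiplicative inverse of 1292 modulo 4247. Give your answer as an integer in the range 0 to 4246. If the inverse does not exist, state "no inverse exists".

1305

Extended Euclidean algorithm:
4247 = 3*1292 + 371
1292 = 3*371 + 179
371 = 2*179 + 13
179 = 13*13 + 10
13 = 1*10 + 3
10 = 3*3 + 1
3 = 3*1 + 0
gcd = 1, so the inverse exists. Back-substitute:
1 = 10 − 3·3
1 = −3·13 + 4·10
1 = 4·179 − 55·13
1 = −55·371 + 114·179
1 = 114·1292 − 397·371
1 = −397·4247 + 1305·1292
So 1292·1305 ≡ 1 (mod 4247).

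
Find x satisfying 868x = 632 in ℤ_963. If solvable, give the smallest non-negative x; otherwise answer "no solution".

338

First find gcd(868, 963):
963 = 1×868 + 95
868 = 9×95 + 13
95 = 7×13 + 4
13 = 3×4 + 1
4 = 4×1 + 0
gcd = 1, so a unique solution mod 963 exists.
Back-substitute for the Bézout coefficients:
1 = 13 − 3·4
1 = −3·95 + 22·13
1 = 22·868 − 201·95
1 = −201·963 + 223·868
So 868·(223) ≡ 1 (mod 963), giving 868⁻¹ ≡ 223.
x ≡ 868⁻¹·632 ≡ 223·632 ≡ 338 (mod 963).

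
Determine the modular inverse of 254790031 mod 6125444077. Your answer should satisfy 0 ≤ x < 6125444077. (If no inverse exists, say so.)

5950558066

gcd(6125444077, 254790031) by repeated division:
6125444077 = 24·254790031 + 10483333
254790031 = 24·10483333 + 3190039
10483333 = 3·3190039 + 913216
3190039 = 3·913216 + 450391
913216 = 2·450391 + 12434
450391 = 36·12434 + 2767
12434 = 4·2767 + 1366
2767 = 2·1366 + 35
1366 = 39·35 + 1
35 = 35·1 + 0
gcd = 1, so the inverse exists. Back-substitute:
1 = 1366 − 39·35
1 = −39·2767 + 79·1366
1 = 79·12434 − 355·2767
1 = −355·450391 + 12859·12434
1 = 12859·913216 − 26073·450391
1 = −26073·3190039 + 91078·913216
1 = 91078·10483333 − 299307·3190039
1 = −299307·254790031 + 7274446·10483333
1 = 7274446·6125444077 − 174886011·254790031
Thus 254790031·(-174886011) ≡ 1 (mod 6125444077); reducing, -174886011 mod 6125444077 = 5950558066.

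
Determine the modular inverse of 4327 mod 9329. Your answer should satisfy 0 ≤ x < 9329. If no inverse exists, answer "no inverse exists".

gcd(9329, 4327) by repeated division:
9329 = 2×4327 + 675
4327 = 6×675 + 277
675 = 2×277 + 121
277 = 2×121 + 35
121 = 3×35 + 16
35 = 2×16 + 3
16 = 5×3 + 1
3 = 3×1 + 0
Since gcd(4327, 9329) = 1, back-substitute to write 1 as a combination:
1 = 16 − 5·3
1 = −5·35 + 11·16
1 = 11·121 − 38·35
1 = −38·277 + 87·121
1 = 87·675 − 212·277
1 = −212·4327 + 1359·675
1 = 1359·9329 − 2930·4327
So 4327·(-2930) ≡ 1 (mod 9329), and -2930 ≡ 6399 (mod 9329).

6399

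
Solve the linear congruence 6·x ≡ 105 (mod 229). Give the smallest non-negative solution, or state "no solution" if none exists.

First find gcd(6, 229):
229 = 38×6 + 1
6 = 6×1 + 0
gcd = 1, so a unique solution mod 229 exists.
Back-substitute for the Bézout coefficients:
1 = 229 − 38·6
So 6·(-38) ≡ 1 (mod 229), giving 6⁻¹ ≡ 191.
x ≡ 6⁻¹·105 ≡ 191·105 ≡ 132 (mod 229).

132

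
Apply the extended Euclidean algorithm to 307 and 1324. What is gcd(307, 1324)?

Apply Euclid's algorithm to 1324 and 307:
1324 = 4×307 + 96
307 = 3×96 + 19
96 = 5×19 + 1
19 = 19×1 + 0
gcd(307, 1324) = 1.
Express as a combination:
1 = 96 − 5·19
1 = −5·307 + 16·96
1 = 16·1324 − 69·307
So 1 = (16)·1324 + (-69)·307.

1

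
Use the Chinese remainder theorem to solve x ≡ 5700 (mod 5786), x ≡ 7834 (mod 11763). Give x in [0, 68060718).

Write x = 5700 + 5786·k. Then 5786·k ≡ 7834 − 5700 ≡ 2134 (mod 11763).
Need 5786⁻¹ mod 11763. Extended Euclid on (11763, 5786):
11763 = 2·5786 + 191
5786 = 30·191 + 56
191 = 3·56 + 23
56 = 2·23 + 10
23 = 2·10 + 3
10 = 3·3 + 1
3 = 3·1 + 0
Back-substitute:
1 = 10 − 3·3
1 = −3·23 + 7·10
1 = 7·56 − 17·23
1 = −17·191 + 58·56
1 = 58·5786 − 1757·191
1 = −1757·11763 + 3572·5786
5786⁻¹ ≡ 3572 (mod 11763), so k ≡ 3572·2134 ≡ 224 (mod 11763).
x = 5700 + 5786·224 = 1301764.

1301764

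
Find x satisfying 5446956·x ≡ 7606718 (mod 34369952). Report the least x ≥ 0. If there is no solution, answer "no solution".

no solution

gcd(5446956, 34369952):
34369952 = 6×5446956 + 1688216
5446956 = 3×1688216 + 382308
1688216 = 4×382308 + 158984
382308 = 2×158984 + 64340
158984 = 2×64340 + 30304
64340 = 2×30304 + 3732
30304 = 8×3732 + 448
3732 = 8×448 + 148
448 = 3×148 + 4
148 = 37×4 + 0
gcd = 4, but 4 ∤ 7606718, so the congruence has no solution.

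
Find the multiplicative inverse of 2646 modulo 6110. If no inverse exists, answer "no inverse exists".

Compute gcd(2646, 6110):
6110 = 2*2646 + 818
2646 = 3*818 + 192
818 = 4*192 + 50
192 = 3*50 + 42
50 = 1*42 + 8
42 = 5*8 + 2
8 = 4*2 + 0
The gcd is 2, not 1, hence no inverse exists.

no inverse exists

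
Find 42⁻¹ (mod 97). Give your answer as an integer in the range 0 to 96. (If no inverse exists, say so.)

Run Euclid on (97, 42):
97 = 2×42 + 13
42 = 3×13 + 3
13 = 4×3 + 1
3 = 3×1 + 0
The gcd is 1. Working backward:
1 = 13 − 4·3
1 = −4·42 + 13·13
1 = 13·97 − 30·42
Hence 42⁻¹ ≡ -30 ≡ 67 (mod 97).

67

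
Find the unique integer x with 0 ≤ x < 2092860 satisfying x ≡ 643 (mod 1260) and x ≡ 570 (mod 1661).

Write x = 643 + 1260·k. Then 1260·k ≡ 570 − 643 ≡ 1588 (mod 1661).
Need 1260⁻¹ mod 1661. Extended Euclid on (1661, 1260):
1661 = 1×1260 + 401
1260 = 3×401 + 57
401 = 7×57 + 2
57 = 28×2 + 1
2 = 2×1 + 0
Back-substitute:
1 = 57 − 28·2
1 = −28·401 + 197·57
1 = 197·1260 − 619·401
1 = −619·1661 + 816·1260
1260⁻¹ ≡ 816 (mod 1661), so k ≡ 816·1588 ≡ 228 (mod 1661).
x = 643 + 1260·228 = 287923.

287923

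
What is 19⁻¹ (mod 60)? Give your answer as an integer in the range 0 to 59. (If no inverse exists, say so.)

19

Extended Euclidean algorithm:
60 = 3·19 + 3
19 = 6·3 + 1
3 = 3·1 + 0
Since gcd(19, 60) = 1, back-substitute to write 1 as a combination:
1 = 19 − 6·3
1 = −6·60 + 19·19
So 19·19 ≡ 1 (mod 60).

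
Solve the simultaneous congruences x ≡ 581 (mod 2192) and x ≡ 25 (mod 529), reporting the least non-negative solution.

Write x = 581 + 2192·k. Then 2192·k ≡ 25 − 581 ≡ 502 (mod 529).
Need 2192⁻¹ mod 529. Extended Euclid on (529, 76):
529 = 6×76 + 73
76 = 1×73 + 3
73 = 24×3 + 1
3 = 3×1 + 0
Back-substitute:
1 = 73 − 24·3
1 = −24·76 + 25·73
1 = 25·529 − 174·76
2192⁻¹ ≡ 355 (mod 529), so k ≡ 355·502 ≡ 466 (mod 529).
x = 581 + 2192·466 = 1022053.

1022053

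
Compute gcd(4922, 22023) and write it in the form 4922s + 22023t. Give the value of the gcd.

Repeated division:
22023 = 4*4922 + 2335
4922 = 2*2335 + 252
2335 = 9*252 + 67
252 = 3*67 + 51
67 = 1*51 + 16
51 = 3*16 + 3
16 = 5*3 + 1
3 = 3*1 + 0
gcd(4922, 22023) = 1.
Express as a combination:
1 = 16 − 5·3
1 = −5·51 + 16·16
1 = 16·67 − 21·51
1 = −21·252 + 79·67
1 = 79·2335 − 732·252
1 = −732·4922 + 1543·2335
1 = 1543·22023 − 6904·4922
So 1 = (1543)·22023 + (-6904)·4922.

1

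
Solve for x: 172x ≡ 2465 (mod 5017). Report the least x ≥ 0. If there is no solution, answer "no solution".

First find gcd(172, 5017):
5017 = 29·172 + 29
172 = 5·29 + 27
29 = 1·27 + 2
27 = 13·2 + 1
2 = 2·1 + 0
gcd = 1, so a unique solution mod 5017 exists.
Back-substitute for the Bézout coefficients:
1 = 27 − 13·2
1 = −13·29 + 14·27
1 = 14·172 − 83·29
1 = −83·5017 + 2421·172
So 172·(2421) ≡ 1 (mod 5017), giving 172⁻¹ ≡ 2421.
x ≡ 172⁻¹·2465 ≡ 2421·2465 ≡ 2552 (mod 5017).

2552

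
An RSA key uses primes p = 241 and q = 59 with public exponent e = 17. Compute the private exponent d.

4913

φ(n) = (p−1)(q−1) = 240·58 = 13920.
Need d with 17·d ≡ 1 (mod 13920). Apply the extended Euclidean algorithm:
13920 = 818*17 + 14
17 = 1*14 + 3
14 = 4*3 + 2
3 = 1*2 + 1
2 = 2*1 + 0
Back-substitute:
1 = 3 − 2
1 = −14 + 5·3
1 = 5·17 − 6·14
1 = −6·13920 + 4913·17
So 17·4913 ≡ 1 (mod 13920), hence d = 4913.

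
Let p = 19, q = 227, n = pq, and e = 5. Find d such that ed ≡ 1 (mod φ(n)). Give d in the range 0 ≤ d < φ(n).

2441

φ(n) = (p−1)(q−1) = 18·226 = 4068.
Need d with 5·d ≡ 1 (mod 4068). Apply the extended Euclidean algorithm:
4068 = 813·5 + 3
5 = 1·3 + 2
3 = 1·2 + 1
2 = 2·1 + 0
Back-substitute:
1 = 3 − 2
1 = −5 + 2·3
1 = 2·4068 − 1627·5
So 5·(-1627) ≡ 1 (mod 4068), hence d ≡ -1627 ≡ 2441 (mod 4068).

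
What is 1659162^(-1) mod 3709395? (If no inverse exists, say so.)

Euclidean algorithm on 3709395, 1659162:
3709395 = 2·1659162 + 391071
1659162 = 4·391071 + 94878
391071 = 4·94878 + 11559
94878 = 8·11559 + 2406
11559 = 4·2406 + 1935
2406 = 1·1935 + 471
1935 = 4·471 + 51
471 = 9·51 + 12
51 = 4·12 + 3
12 = 4·3 + 0
gcd(1659162, 3709395) = 3 ≠ 1, so 1659162 has no multiplicative inverse modulo 3709395.

no inverse exists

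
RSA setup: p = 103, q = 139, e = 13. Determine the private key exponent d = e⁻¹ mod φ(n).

9745

φ(n) = (p−1)(q−1) = 102·138 = 14076.
Need d with 13·d ≡ 1 (mod 14076). Apply the extended Euclidean algorithm:
14076 = 1082*13 + 10
13 = 1*10 + 3
10 = 3*3 + 1
3 = 3*1 + 0
Back-substitute:
1 = 10 − 3·3
1 = −3·13 + 4·10
1 = 4·14076 − 4331·13
So 13·(-4331) ≡ 1 (mod 14076), hence d ≡ -4331 ≡ 9745 (mod 14076).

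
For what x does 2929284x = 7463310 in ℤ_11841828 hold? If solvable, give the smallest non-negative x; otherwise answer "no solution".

gcd(2929284, 11841828):
11841828 = 4*2929284 + 124692
2929284 = 23*124692 + 61368
124692 = 2*61368 + 1956
61368 = 31*1956 + 732
1956 = 2*732 + 492
732 = 1*492 + 240
492 = 2*240 + 12
240 = 20*12 + 0
gcd = 12, but 12 ∤ 7463310, so the congruence has no solution.

no solution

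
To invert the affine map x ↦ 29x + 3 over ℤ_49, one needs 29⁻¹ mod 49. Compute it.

22

gcd(49, 29) by repeated division:
49 = 1·29 + 20
29 = 1·20 + 9
20 = 2·9 + 2
9 = 4·2 + 1
2 = 2·1 + 0
gcd = 1, so the inverse exists. Back-substitute:
1 = 9 − 4·2
1 = −4·20 + 9·9
1 = 9·29 − 13·20
1 = −13·49 + 22·29
So 29·22 ≡ 1 (mod 49).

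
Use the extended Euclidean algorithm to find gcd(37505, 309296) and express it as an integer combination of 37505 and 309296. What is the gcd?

13

Euclidean algorithm:
309296 = 8·37505 + 9256
37505 = 4·9256 + 481
9256 = 19·481 + 117
481 = 4·117 + 13
117 = 9·13 + 0
gcd(37505, 309296) = 13.
Working backward:
13 = 481 − 4·117
13 = −4·9256 + 77·481
13 = 77·37505 − 312·9256
13 = −312·309296 + 2573·37505
So 13 = (-312)·309296 + (2573)·37505.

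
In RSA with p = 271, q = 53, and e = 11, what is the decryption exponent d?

φ(n) = (p−1)(q−1) = 270·52 = 14040.
Need d with 11·d ≡ 1 (mod 14040). Apply the extended Euclidean algorithm:
14040 = 1276×11 + 4
11 = 2×4 + 3
4 = 1×3 + 1
3 = 3×1 + 0
Back-substitute:
1 = 4 − 3
1 = −11 + 3·4
1 = 3·14040 − 3829·11
So 11·(-3829) ≡ 1 (mod 14040), hence d ≡ -3829 ≡ 10211 (mod 14040).

10211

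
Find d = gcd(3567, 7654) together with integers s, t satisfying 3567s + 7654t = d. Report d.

Apply Euclid's algorithm to 7654 and 3567:
7654 = 2×3567 + 520
3567 = 6×520 + 447
520 = 1×447 + 73
447 = 6×73 + 9
73 = 8×9 + 1
9 = 9×1 + 0
gcd(3567, 7654) = 1.
Working backward:
1 = 73 − 8·9
1 = −8·447 + 49·73
1 = 49·520 − 57·447
1 = −57·3567 + 391·520
1 = 391·7654 − 839·3567
So 1 = (391)·7654 + (-839)·3567.

1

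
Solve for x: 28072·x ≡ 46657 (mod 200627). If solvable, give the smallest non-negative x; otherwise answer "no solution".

First find gcd(28072, 200627):
200627 = 7*28072 + 4123
28072 = 6*4123 + 3334
4123 = 1*3334 + 789
3334 = 4*789 + 178
789 = 4*178 + 77
178 = 2*77 + 24
77 = 3*24 + 5
24 = 4*5 + 4
5 = 1*4 + 1
4 = 4*1 + 0
gcd = 1, so a unique solution mod 200627 exists.
Back-substitute for the Bézout coefficients:
1 = 5 − 4
1 = −24 + 5·5
1 = 5·77 − 16·24
1 = −16·178 + 37·77
1 = 37·789 − 164·178
1 = −164·3334 + 693·789
1 = 693·4123 − 857·3334
1 = −857·28072 + 5835·4123
1 = 5835·200627 − 41702·28072
So 28072·(-41702) ≡ 1 (mod 200627), giving 28072⁻¹ ≡ 158925.
x ≡ 28072⁻¹·46657 ≡ 158925·46657 ≡ 191059 (mod 200627).

191059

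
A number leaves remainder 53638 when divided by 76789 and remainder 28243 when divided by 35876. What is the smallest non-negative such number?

1763513023

Write x = 53638 + 76789·k. Then 76789·k ≡ 28243 − 53638 ≡ 10481 (mod 35876).
Need 76789⁻¹ mod 35876. Extended Euclid on (35876, 5037):
35876 = 7·5037 + 617
5037 = 8·617 + 101
617 = 6·101 + 11
101 = 9·11 + 2
11 = 5·2 + 1
2 = 2·1 + 0
Back-substitute:
1 = 11 − 5·2
1 = −5·101 + 46·11
1 = 46·617 − 281·101
1 = −281·5037 + 2294·617
1 = 2294·35876 − 16339·5037
76789⁻¹ ≡ 19537 (mod 35876), so k ≡ 19537·10481 ≡ 22965 (mod 35876).
x = 53638 + 76789·22965 = 1763513023.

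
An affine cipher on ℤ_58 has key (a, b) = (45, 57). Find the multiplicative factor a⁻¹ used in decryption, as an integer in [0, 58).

49

Extended Euclidean algorithm:
58 = 1*45 + 13
45 = 3*13 + 6
13 = 2*6 + 1
6 = 6*1 + 0
gcd = 1, so the inverse exists. Back-substitute:
1 = 13 − 2·6
1 = −2·45 + 7·13
1 = 7·58 − 9·45
So 45·(-9) ≡ 1 (mod 58), and -9 ≡ 49 (mod 58).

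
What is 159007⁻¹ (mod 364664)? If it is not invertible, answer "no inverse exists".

218431

Apply the Euclidean algorithm to 364664 and 159007:
364664 = 2·159007 + 46650
159007 = 3·46650 + 19057
46650 = 2·19057 + 8536
19057 = 2·8536 + 1985
8536 = 4·1985 + 596
1985 = 3·596 + 197
596 = 3·197 + 5
197 = 39·5 + 2
5 = 2·2 + 1
2 = 2·1 + 0
Since gcd(159007, 364664) = 1, back-substitute to write 1 as a combination:
1 = 5 − 2·2
1 = −2·197 + 79·5
1 = 79·596 − 239·197
1 = −239·1985 + 796·596
1 = 796·8536 − 3423·1985
1 = −3423·19057 + 7642·8536
1 = 7642·46650 − 18707·19057
1 = −18707·159007 + 63763·46650
1 = 63763·364664 − 146233·159007
Hence 159007⁻¹ ≡ -146233 ≡ 218431 (mod 364664).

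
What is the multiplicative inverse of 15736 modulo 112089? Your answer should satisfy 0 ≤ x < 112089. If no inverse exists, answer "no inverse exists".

59314

Apply the Euclidean algorithm to 112089 and 15736:
112089 = 7*15736 + 1937
15736 = 8*1937 + 240
1937 = 8*240 + 17
240 = 14*17 + 2
17 = 8*2 + 1
2 = 2*1 + 0
gcd = 1, so the inverse exists. Back-substitute:
1 = 17 − 8·2
1 = −8·240 + 113·17
1 = 113·1937 − 912·240
1 = −912·15736 + 7409·1937
1 = 7409·112089 − 52775·15736
Hence 15736⁻¹ ≡ -52775 ≡ 59314 (mod 112089).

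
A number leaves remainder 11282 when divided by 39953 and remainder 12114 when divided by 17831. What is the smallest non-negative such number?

412086524

Write x = 11282 + 39953·k. Then 39953·k ≡ 12114 − 11282 ≡ 832 (mod 17831).
Need 39953⁻¹ mod 17831. Extended Euclid on (17831, 4291):
17831 = 4·4291 + 667
4291 = 6·667 + 289
667 = 2·289 + 89
289 = 3·89 + 22
89 = 4·22 + 1
22 = 22·1 + 0
Back-substitute:
1 = 89 − 4·22
1 = −4·289 + 13·89
1 = 13·667 − 30·289
1 = −30·4291 + 193·667
1 = 193·17831 − 802·4291
39953⁻¹ ≡ 17029 (mod 17831), so k ≡ 17029·832 ≡ 10314 (mod 17831).
x = 11282 + 39953·10314 = 412086524.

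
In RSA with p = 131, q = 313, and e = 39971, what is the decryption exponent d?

φ(n) = (p−1)(q−1) = 130·312 = 40560.
Need d with 39971·d ≡ 1 (mod 40560). Apply the extended Euclidean algorithm:
40560 = 1×39971 + 589
39971 = 67×589 + 508
589 = 1×508 + 81
508 = 6×81 + 22
81 = 3×22 + 15
22 = 1×15 + 7
15 = 2×7 + 1
7 = 7×1 + 0
Back-substitute:
1 = 15 − 2·7
1 = −2·22 + 3·15
1 = 3·81 − 11·22
1 = −11·508 + 69·81
1 = 69·589 − 80·508
1 = −80·39971 + 5429·589
1 = 5429·40560 − 5509·39971
So 39971·(-5509) ≡ 1 (mod 40560), hence d ≡ -5509 ≡ 35051 (mod 40560).

35051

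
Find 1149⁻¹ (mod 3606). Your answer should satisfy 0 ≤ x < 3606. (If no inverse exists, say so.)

Euclidean algorithm on 3606, 1149:
3606 = 3*1149 + 159
1149 = 7*159 + 36
159 = 4*36 + 15
36 = 2*15 + 6
15 = 2*6 + 3
6 = 2*3 + 0
gcd(1149, 3606) = 3 ≠ 1, so 1149 has no multiplicative inverse modulo 3606.

no inverse exists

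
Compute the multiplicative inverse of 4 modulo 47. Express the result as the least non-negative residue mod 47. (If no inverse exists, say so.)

Run Euclid on (47, 4):
47 = 11×4 + 3
4 = 1×3 + 1
3 = 3×1 + 0
gcd = 1, so the inverse exists. Back-substitute:
1 = 4 − 3
1 = −47 + 12·4
So 4·12 ≡ 1 (mod 47).

12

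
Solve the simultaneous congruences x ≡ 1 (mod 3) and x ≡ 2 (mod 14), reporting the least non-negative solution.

16

Write x = 1 + 3·k. Then 3·k ≡ 2 − 1 ≡ 1 (mod 14).
Need 3⁻¹ mod 14. Extended Euclid on (14, 3):
14 = 4·3 + 2
3 = 1·2 + 1
2 = 2·1 + 0
Back-substitute:
1 = 3 − 2
1 = −14 + 5·3
3⁻¹ ≡ 5 (mod 14), so k ≡ 5·1 ≡ 5 (mod 14).
x = 1 + 3·5 = 16.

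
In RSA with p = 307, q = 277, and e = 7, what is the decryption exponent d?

φ(n) = (p−1)(q−1) = 306·276 = 84456.
Need d with 7·d ≡ 1 (mod 84456). Apply the extended Euclidean algorithm:
84456 = 12065*7 + 1
7 = 7*1 + 0
Back-substitute:
1 = 84456 − 12065·7
So 7·(-12065) ≡ 1 (mod 84456), hence d ≡ -12065 ≡ 72391 (mod 84456).

72391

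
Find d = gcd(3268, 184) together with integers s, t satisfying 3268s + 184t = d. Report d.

4

Euclidean algorithm:
3268 = 17·184 + 140
184 = 1·140 + 44
140 = 3·44 + 8
44 = 5·8 + 4
8 = 2·4 + 0
gcd(3268, 184) = 4.
Back-substituting:
4 = 44 − 5·8
4 = −5·140 + 16·44
4 = 16·184 − 21·140
4 = −21·3268 + 373·184
So 4 = (-21)·3268 + (373)·184.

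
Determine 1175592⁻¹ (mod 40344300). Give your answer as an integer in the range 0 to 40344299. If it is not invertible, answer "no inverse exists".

no inverse exists

Euclidean algorithm on 40344300, 1175592:
40344300 = 34×1175592 + 374172
1175592 = 3×374172 + 53076
374172 = 7×53076 + 2640
53076 = 20×2640 + 276
2640 = 9×276 + 156
276 = 1×156 + 120
156 = 1×120 + 36
120 = 3×36 + 12
36 = 3×12 + 0
The gcd is 12, not 1, hence no inverse exists.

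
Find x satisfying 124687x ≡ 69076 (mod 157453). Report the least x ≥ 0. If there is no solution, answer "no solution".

142535

First find gcd(124687, 157453):
157453 = 1·124687 + 32766
124687 = 3·32766 + 26389
32766 = 1·26389 + 6377
26389 = 4·6377 + 881
6377 = 7·881 + 210
881 = 4·210 + 41
210 = 5·41 + 5
41 = 8·5 + 1
5 = 5·1 + 0
gcd = 1, so a unique solution mod 157453 exists.
Back-substitute for the Bézout coefficients:
1 = 41 − 8·5
1 = −8·210 + 41·41
1 = 41·881 − 172·210
1 = −172·6377 + 1245·881
1 = 1245·26389 − 5152·6377
1 = −5152·32766 + 6397·26389
1 = 6397·124687 − 24343·32766
1 = −24343·157453 + 30740·124687
So 124687·(30740) ≡ 1 (mod 157453), giving 124687⁻¹ ≡ 30740.
x ≡ 124687⁻¹·69076 ≡ 30740·69076 ≡ 142535 (mod 157453).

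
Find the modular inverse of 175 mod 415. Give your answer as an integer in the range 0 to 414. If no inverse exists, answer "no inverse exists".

Compute gcd(175, 415):
415 = 2*175 + 65
175 = 2*65 + 45
65 = 1*45 + 20
45 = 2*20 + 5
20 = 4*5 + 0
gcd(175, 415) = 5 ≠ 1, so 175 has no multiplicative inverse modulo 415.

no inverse exists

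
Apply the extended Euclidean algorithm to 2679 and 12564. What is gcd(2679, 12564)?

3

Apply Euclid's algorithm to 12564 and 2679:
12564 = 4×2679 + 1848
2679 = 1×1848 + 831
1848 = 2×831 + 186
831 = 4×186 + 87
186 = 2×87 + 12
87 = 7×12 + 3
12 = 4×3 + 0
gcd(2679, 12564) = 3.
Express as a combination:
3 = 87 − 7·12
3 = −7·186 + 15·87
3 = 15·831 − 67·186
3 = −67·1848 + 149·831
3 = 149·2679 − 216·1848
3 = −216·12564 + 1013·2679
So 3 = (-216)·12564 + (1013)·2679.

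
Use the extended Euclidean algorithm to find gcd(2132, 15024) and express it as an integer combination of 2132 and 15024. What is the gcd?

4

Apply Euclid's algorithm to 15024 and 2132:
15024 = 7·2132 + 100
2132 = 21·100 + 32
100 = 3·32 + 4
32 = 8·4 + 0
gcd(2132, 15024) = 4.
Working backward:
4 = 100 − 3·32
4 = −3·2132 + 64·100
4 = 64·15024 − 451·2132
So 4 = (64)·15024 + (-451)·2132.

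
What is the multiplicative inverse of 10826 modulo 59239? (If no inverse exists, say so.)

Extended Euclidean algorithm:
59239 = 5*10826 + 5109
10826 = 2*5109 + 608
5109 = 8*608 + 245
608 = 2*245 + 118
245 = 2*118 + 9
118 = 13*9 + 1
9 = 9*1 + 0
The gcd is 1. Working backward:
1 = 118 − 13·9
1 = −13·245 + 27·118
1 = 27·608 − 67·245
1 = −67·5109 + 563·608
1 = 563·10826 − 1193·5109
1 = −1193·59239 + 6528·10826
So 10826·6528 ≡ 1 (mod 59239).

6528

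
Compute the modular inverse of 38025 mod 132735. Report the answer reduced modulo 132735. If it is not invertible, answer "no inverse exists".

Euclidean algorithm on 132735, 38025:
132735 = 3×38025 + 18660
38025 = 2×18660 + 705
18660 = 26×705 + 330
705 = 2×330 + 45
330 = 7×45 + 15
45 = 3×15 + 0
gcd(38025, 132735) = 15 ≠ 1, so 38025 has no multiplicative inverse modulo 132735.

no inverse exists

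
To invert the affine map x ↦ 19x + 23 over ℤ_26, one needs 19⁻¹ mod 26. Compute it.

11

gcd(26, 19) by repeated division:
26 = 1×19 + 7
19 = 2×7 + 5
7 = 1×5 + 2
5 = 2×2 + 1
2 = 2×1 + 0
gcd = 1, so the inverse exists. Back-substitute:
1 = 5 − 2·2
1 = −2·7 + 3·5
1 = 3·19 − 8·7
1 = −8·26 + 11·19
So 19·11 ≡ 1 (mod 26).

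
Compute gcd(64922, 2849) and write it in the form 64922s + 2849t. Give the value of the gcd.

Apply Euclid's algorithm to 64922 and 2849:
64922 = 22·2849 + 2244
2849 = 1·2244 + 605
2244 = 3·605 + 429
605 = 1·429 + 176
429 = 2·176 + 77
176 = 2·77 + 22
77 = 3·22 + 11
22 = 2·11 + 0
gcd(64922, 2849) = 11.
Express as a combination:
11 = 77 − 3·22
11 = −3·176 + 7·77
11 = 7·429 − 17·176
11 = −17·605 + 24·429
11 = 24·2244 − 89·605
11 = −89·2849 + 113·2244
11 = 113·64922 − 2575·2849
So 11 = (113)·64922 + (-2575)·2849.

11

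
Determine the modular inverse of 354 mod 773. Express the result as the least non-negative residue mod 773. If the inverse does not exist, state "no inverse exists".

107

gcd(773, 354) by repeated division:
773 = 2×354 + 65
354 = 5×65 + 29
65 = 2×29 + 7
29 = 4×7 + 1
7 = 7×1 + 0
gcd = 1, so the inverse exists. Back-substitute:
1 = 29 − 4·7
1 = −4·65 + 9·29
1 = 9·354 − 49·65
1 = −49·773 + 107·354
So 354·107 ≡ 1 (mod 773).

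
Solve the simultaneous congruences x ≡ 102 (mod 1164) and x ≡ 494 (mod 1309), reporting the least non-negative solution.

1026750

Write x = 102 + 1164·k. Then 1164·k ≡ 494 − 102 ≡ 392 (mod 1309).
Need 1164⁻¹ mod 1309. Extended Euclid on (1309, 1164):
1309 = 1×1164 + 145
1164 = 8×145 + 4
145 = 36×4 + 1
4 = 4×1 + 0
Back-substitute:
1 = 145 − 36·4
1 = −36·1164 + 289·145
1 = 289·1309 − 325·1164
1164⁻¹ ≡ 984 (mod 1309), so k ≡ 984·392 ≡ 882 (mod 1309).
x = 102 + 1164·882 = 1026750.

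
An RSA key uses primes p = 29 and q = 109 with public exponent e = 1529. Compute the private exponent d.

89

φ(n) = (p−1)(q−1) = 28·108 = 3024.
Need d with 1529·d ≡ 1 (mod 3024). Apply the extended Euclidean algorithm:
3024 = 1*1529 + 1495
1529 = 1*1495 + 34
1495 = 43*34 + 33
34 = 1*33 + 1
33 = 33*1 + 0
Back-substitute:
1 = 34 − 33
1 = −1495 + 44·34
1 = 44·1529 − 45·1495
1 = −45·3024 + 89·1529
So 1529·89 ≡ 1 (mod 3024), hence d = 89.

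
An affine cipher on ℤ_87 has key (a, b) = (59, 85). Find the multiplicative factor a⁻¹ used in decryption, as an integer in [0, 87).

Extended Euclidean algorithm:
87 = 1·59 + 28
59 = 2·28 + 3
28 = 9·3 + 1
3 = 3·1 + 0
Since gcd(59, 87) = 1, back-substitute to write 1 as a combination:
1 = 28 − 9·3
1 = −9·59 + 19·28
1 = 19·87 − 28·59
Hence 59⁻¹ ≡ -28 ≡ 59 (mod 87).

59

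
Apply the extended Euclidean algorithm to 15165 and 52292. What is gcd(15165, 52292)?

Euclidean algorithm:
52292 = 3*15165 + 6797
15165 = 2*6797 + 1571
6797 = 4*1571 + 513
1571 = 3*513 + 32
513 = 16*32 + 1
32 = 32*1 + 0
gcd(15165, 52292) = 1.
Working backward:
1 = 513 − 16·32
1 = −16·1571 + 49·513
1 = 49·6797 − 212·1571
1 = −212·15165 + 473·6797
1 = 473·52292 − 1631·15165
So 1 = (473)·52292 + (-1631)·15165.

1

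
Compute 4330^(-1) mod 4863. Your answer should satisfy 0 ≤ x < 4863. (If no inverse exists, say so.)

958

Extended Euclidean algorithm:
4863 = 1·4330 + 533
4330 = 8·533 + 66
533 = 8·66 + 5
66 = 13·5 + 1
5 = 5·1 + 0
gcd = 1, so the inverse exists. Back-substitute:
1 = 66 − 13·5
1 = −13·533 + 105·66
1 = 105·4330 − 853·533
1 = −853·4863 + 958·4330
So 4330·958 ≡ 1 (mod 4863).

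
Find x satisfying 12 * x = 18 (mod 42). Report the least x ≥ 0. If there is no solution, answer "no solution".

First find gcd(12, 42):
42 = 3×12 + 6
12 = 2×6 + 0
gcd = 6 and 6 | 18, so solutions exist. Divide through by 6: 2x ≡ 3 (mod 7).
Now find 2⁻¹ mod 7:
7 = 3×2 + 1
2 = 2×1 + 0
Back-substitute:
1 = 7 − 3·2
So 2·(-3) ≡ 1 (mod 7), i.e. 2⁻¹ ≡ 4.
Then x ≡ 4·3 ≡ 5 (mod 7); the smallest non-negative solution is x = 5.

5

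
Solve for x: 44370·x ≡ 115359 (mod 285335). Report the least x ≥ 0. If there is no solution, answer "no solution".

no solution

gcd(44370, 285335):
285335 = 6·44370 + 19115
44370 = 2·19115 + 6140
19115 = 3·6140 + 695
6140 = 8·695 + 580
695 = 1·580 + 115
580 = 5·115 + 5
115 = 23·5 + 0
gcd = 5, but 5 ∤ 115359, so the congruence has no solution.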